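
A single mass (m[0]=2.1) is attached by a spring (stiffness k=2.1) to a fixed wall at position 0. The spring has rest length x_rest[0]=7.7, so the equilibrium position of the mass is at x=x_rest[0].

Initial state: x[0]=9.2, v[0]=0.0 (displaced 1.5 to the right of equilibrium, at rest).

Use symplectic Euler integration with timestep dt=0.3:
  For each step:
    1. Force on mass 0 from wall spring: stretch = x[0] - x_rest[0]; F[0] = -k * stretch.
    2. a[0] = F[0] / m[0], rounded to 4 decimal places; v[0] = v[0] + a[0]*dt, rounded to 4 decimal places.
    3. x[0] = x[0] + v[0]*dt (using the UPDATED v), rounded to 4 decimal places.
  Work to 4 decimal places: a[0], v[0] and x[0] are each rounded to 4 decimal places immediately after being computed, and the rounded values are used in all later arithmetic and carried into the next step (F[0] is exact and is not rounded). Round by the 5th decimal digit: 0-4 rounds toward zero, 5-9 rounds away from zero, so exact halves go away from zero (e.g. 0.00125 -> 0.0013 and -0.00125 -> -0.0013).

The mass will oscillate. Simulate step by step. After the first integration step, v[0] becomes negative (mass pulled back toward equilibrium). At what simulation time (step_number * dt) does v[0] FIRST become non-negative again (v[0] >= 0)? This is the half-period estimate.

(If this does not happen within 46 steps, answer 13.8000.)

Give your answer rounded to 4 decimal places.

Step 0: x=[9.2000] v=[0.0000]
Step 1: x=[9.0650] v=[-0.4500]
Step 2: x=[8.8072] v=[-0.8595]
Step 3: x=[8.4497] v=[-1.1917]
Step 4: x=[8.0247] v=[-1.4166]
Step 5: x=[7.5705] v=[-1.5140]
Step 6: x=[7.1279] v=[-1.4752]
Step 7: x=[6.7368] v=[-1.3036]
Step 8: x=[6.4324] v=[-1.0146]
Step 9: x=[6.2421] v=[-0.6343]
Step 10: x=[6.1830] v=[-0.1969]
Step 11: x=[6.2605] v=[0.2582]
First v>=0 after going negative at step 11, time=3.3000

Answer: 3.3000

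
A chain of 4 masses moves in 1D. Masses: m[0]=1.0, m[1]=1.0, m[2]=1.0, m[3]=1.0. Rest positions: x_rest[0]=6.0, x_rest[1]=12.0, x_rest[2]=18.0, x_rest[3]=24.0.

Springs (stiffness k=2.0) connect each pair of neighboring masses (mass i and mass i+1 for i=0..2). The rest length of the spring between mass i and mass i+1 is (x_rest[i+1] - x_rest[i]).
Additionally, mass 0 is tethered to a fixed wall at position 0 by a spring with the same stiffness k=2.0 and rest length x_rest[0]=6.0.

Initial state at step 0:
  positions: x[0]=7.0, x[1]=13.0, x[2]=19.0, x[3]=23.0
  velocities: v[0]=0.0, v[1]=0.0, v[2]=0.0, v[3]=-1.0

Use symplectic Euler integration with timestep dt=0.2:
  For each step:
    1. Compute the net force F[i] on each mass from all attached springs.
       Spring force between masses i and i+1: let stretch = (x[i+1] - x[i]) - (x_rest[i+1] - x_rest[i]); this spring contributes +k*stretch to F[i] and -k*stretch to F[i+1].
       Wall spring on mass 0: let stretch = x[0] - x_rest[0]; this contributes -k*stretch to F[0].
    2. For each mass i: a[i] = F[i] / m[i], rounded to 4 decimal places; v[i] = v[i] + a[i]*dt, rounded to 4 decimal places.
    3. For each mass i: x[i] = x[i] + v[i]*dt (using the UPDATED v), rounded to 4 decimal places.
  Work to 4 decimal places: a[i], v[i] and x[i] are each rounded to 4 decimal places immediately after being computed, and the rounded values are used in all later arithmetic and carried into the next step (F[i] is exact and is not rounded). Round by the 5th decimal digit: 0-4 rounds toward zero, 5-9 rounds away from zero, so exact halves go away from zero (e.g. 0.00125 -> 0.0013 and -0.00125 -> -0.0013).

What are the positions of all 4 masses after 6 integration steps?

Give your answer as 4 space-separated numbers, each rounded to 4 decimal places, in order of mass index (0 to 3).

Answer: 5.9595 12.1107 17.2420 24.1818

Derivation:
Step 0: x=[7.0000 13.0000 19.0000 23.0000] v=[0.0000 0.0000 0.0000 -1.0000]
Step 1: x=[6.9200 13.0000 18.8400 22.9600] v=[-0.4000 0.0000 -0.8000 -0.2000]
Step 2: x=[6.7728 12.9808 18.5424 23.0704] v=[-0.7360 -0.0960 -1.4880 0.5520]
Step 3: x=[6.5804 12.9099 18.1621 23.2986] v=[-0.9619 -0.3546 -1.9014 1.1408]
Step 4: x=[6.3679 12.7528 17.7726 23.5958] v=[-1.0623 -0.7855 -1.9477 1.4862]
Step 5: x=[6.1568 12.4865 17.4473 23.9072] v=[-1.0555 -1.3315 -1.6263 1.5569]
Step 6: x=[5.9595 12.1107 17.2420 24.1818] v=[-0.9863 -1.8791 -1.0267 1.3729]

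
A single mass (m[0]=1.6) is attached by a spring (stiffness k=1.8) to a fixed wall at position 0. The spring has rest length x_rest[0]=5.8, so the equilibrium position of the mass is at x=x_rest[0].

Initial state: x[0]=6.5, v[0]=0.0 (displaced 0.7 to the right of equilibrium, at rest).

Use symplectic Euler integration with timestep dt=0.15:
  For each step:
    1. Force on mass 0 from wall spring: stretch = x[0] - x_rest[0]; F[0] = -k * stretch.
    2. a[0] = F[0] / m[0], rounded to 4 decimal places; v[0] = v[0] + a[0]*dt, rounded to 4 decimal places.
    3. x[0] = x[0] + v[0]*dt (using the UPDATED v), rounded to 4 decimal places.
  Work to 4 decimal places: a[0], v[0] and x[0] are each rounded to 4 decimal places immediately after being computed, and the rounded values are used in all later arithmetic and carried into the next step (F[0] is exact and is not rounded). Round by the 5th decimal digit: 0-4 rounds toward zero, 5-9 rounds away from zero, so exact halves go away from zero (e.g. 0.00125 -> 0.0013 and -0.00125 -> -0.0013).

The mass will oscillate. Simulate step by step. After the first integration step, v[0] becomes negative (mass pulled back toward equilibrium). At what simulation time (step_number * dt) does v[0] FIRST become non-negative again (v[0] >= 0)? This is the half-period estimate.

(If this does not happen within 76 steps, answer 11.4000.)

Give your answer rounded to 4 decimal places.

Answer: 3.0000

Derivation:
Step 0: x=[6.5000] v=[0.0000]
Step 1: x=[6.4823] v=[-0.1181]
Step 2: x=[6.4473] v=[-0.2332]
Step 3: x=[6.3959] v=[-0.3424]
Step 4: x=[6.3295] v=[-0.4430]
Step 5: x=[6.2496] v=[-0.5324]
Step 6: x=[6.1584] v=[-0.6083]
Step 7: x=[6.0581] v=[-0.6688]
Step 8: x=[5.9512] v=[-0.7124]
Step 9: x=[5.8405] v=[-0.7379]
Step 10: x=[5.7288] v=[-0.7447]
Step 11: x=[5.6189] v=[-0.7327]
Step 12: x=[5.5136] v=[-0.7021]
Step 13: x=[5.4155] v=[-0.6538]
Step 14: x=[5.3272] v=[-0.5889]
Step 15: x=[5.2508] v=[-0.5091]
Step 16: x=[5.1883] v=[-0.4164]
Step 17: x=[5.1413] v=[-0.3132]
Step 18: x=[5.1110] v=[-0.2021]
Step 19: x=[5.0981] v=[-0.0858]
Step 20: x=[5.1030] v=[0.0326]
First v>=0 after going negative at step 20, time=3.0000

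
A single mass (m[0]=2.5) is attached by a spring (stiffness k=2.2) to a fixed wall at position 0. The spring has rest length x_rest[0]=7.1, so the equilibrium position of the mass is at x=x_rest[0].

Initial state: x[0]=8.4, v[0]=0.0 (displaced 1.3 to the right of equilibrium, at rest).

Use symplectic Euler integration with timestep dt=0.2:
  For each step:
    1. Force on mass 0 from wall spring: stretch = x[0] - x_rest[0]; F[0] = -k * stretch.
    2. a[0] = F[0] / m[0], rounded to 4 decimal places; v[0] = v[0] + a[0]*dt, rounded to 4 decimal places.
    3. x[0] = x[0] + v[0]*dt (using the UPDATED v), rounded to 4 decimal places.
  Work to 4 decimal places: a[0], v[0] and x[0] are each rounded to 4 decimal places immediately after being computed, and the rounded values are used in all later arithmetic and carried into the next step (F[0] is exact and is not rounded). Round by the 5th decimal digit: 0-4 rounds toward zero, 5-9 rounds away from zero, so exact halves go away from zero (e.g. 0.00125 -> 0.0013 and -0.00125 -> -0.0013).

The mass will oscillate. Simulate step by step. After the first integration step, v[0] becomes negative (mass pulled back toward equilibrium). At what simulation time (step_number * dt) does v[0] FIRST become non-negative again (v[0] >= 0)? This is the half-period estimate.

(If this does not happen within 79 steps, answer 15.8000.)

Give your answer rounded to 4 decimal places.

Step 0: x=[8.4000] v=[0.0000]
Step 1: x=[8.3542] v=[-0.2288]
Step 2: x=[8.2643] v=[-0.4495]
Step 3: x=[8.1334] v=[-0.6544]
Step 4: x=[7.9661] v=[-0.8363]
Step 5: x=[7.7684] v=[-0.9887]
Step 6: x=[7.5471] v=[-1.1063]
Step 7: x=[7.3101] v=[-1.1850]
Step 8: x=[7.0657] v=[-1.2220]
Step 9: x=[6.8225] v=[-1.2160]
Step 10: x=[6.5891] v=[-1.1672]
Step 11: x=[6.3736] v=[-1.0773]
Step 12: x=[6.1837] v=[-0.9495]
Step 13: x=[6.0261] v=[-0.7882]
Step 14: x=[5.9063] v=[-0.5992]
Step 15: x=[5.8285] v=[-0.3891]
Step 16: x=[5.7954] v=[-0.1653]
Step 17: x=[5.8083] v=[0.0643]
First v>=0 after going negative at step 17, time=3.4000

Answer: 3.4000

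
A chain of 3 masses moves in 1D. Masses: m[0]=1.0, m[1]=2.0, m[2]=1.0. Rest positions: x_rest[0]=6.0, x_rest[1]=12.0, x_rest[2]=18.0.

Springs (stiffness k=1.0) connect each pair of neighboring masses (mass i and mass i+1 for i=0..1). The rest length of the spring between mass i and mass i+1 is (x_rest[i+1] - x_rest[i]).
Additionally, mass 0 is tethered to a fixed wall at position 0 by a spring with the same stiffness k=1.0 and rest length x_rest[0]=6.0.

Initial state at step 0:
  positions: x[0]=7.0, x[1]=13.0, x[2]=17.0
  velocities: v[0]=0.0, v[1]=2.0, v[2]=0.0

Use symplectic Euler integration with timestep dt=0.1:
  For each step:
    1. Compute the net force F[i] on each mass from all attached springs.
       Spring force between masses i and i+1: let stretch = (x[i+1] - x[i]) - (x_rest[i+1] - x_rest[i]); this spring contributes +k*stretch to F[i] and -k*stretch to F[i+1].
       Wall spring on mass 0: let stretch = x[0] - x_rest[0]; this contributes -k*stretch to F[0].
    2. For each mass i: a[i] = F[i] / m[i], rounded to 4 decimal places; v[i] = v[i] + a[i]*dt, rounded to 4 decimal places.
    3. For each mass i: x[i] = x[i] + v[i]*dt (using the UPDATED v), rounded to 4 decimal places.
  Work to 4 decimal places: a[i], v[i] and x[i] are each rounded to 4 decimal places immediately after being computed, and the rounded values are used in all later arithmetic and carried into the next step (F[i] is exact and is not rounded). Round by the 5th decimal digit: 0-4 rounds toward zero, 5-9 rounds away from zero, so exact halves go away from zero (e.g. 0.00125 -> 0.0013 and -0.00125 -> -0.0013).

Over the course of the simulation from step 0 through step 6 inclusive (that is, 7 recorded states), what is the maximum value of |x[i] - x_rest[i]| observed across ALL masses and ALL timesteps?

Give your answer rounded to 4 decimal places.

Step 0: x=[7.0000 13.0000 17.0000] v=[0.0000 2.0000 0.0000]
Step 1: x=[6.9900 13.1900 17.0200] v=[-0.1000 1.9000 0.2000]
Step 2: x=[6.9721 13.3682 17.0617] v=[-0.1790 1.7815 0.4170]
Step 3: x=[6.9484 13.5328 17.1265] v=[-0.2366 1.6464 0.6477]
Step 4: x=[6.9211 13.6825 17.2153] v=[-0.2730 1.4969 0.8883]
Step 5: x=[6.8922 13.8161 17.3288] v=[-0.2890 1.3355 1.1350]
Step 6: x=[6.8636 13.9326 17.4672] v=[-0.2858 1.1649 1.3837]
Max displacement = 1.9326

Answer: 1.9326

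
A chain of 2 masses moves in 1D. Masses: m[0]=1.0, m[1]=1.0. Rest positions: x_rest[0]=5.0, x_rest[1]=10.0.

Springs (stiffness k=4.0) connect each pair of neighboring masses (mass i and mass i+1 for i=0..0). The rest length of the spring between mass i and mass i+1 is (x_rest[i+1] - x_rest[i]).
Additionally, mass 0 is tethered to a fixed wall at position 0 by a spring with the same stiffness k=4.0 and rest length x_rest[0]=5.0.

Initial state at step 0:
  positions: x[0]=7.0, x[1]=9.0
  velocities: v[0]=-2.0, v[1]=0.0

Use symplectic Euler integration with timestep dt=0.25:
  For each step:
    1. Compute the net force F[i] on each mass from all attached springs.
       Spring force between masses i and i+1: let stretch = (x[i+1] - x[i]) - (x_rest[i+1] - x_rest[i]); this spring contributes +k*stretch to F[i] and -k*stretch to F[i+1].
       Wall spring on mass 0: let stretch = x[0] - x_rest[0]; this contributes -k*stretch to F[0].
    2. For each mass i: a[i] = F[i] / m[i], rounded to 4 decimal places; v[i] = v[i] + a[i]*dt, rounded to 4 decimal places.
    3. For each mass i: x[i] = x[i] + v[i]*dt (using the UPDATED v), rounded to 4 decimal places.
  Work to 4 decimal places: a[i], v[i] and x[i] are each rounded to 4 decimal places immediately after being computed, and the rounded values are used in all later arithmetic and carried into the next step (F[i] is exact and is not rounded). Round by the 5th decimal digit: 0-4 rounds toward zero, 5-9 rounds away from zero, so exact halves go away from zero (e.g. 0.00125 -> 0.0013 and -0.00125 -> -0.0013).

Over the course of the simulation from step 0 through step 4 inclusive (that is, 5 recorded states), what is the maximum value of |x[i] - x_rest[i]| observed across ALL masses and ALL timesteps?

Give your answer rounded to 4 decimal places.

Step 0: x=[7.0000 9.0000] v=[-2.0000 0.0000]
Step 1: x=[5.2500 9.7500] v=[-7.0000 3.0000]
Step 2: x=[3.3125 10.6250] v=[-7.7500 3.5000]
Step 3: x=[2.3750 10.9219] v=[-3.7500 1.1875]
Step 4: x=[2.9805 10.3321] v=[2.4219 -2.3594]
Max displacement = 2.6250

Answer: 2.6250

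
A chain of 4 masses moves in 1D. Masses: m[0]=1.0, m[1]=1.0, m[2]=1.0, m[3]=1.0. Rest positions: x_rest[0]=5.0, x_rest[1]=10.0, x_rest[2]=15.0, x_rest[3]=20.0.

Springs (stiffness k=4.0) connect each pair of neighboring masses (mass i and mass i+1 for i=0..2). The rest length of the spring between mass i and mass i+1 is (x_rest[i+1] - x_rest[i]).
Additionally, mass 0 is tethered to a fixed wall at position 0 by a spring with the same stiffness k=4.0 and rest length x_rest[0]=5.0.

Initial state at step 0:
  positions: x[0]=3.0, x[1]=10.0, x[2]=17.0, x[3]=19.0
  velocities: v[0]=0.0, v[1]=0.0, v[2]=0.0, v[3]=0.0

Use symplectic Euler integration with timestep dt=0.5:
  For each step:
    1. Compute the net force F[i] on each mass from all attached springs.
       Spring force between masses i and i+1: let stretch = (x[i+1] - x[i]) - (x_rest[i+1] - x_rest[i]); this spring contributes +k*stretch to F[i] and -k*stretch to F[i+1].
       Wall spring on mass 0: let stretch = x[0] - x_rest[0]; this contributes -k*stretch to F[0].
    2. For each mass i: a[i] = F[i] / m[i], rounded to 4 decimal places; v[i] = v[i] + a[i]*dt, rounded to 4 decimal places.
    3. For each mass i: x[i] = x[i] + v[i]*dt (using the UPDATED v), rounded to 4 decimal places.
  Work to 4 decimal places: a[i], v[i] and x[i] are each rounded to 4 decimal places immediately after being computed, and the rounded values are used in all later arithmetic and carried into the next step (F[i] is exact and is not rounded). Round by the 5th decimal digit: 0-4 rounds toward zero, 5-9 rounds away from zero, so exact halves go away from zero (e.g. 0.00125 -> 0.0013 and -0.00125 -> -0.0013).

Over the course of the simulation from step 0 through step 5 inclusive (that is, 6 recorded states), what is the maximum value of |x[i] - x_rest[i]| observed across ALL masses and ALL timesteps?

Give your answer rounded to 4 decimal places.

Step 0: x=[3.0000 10.0000 17.0000 19.0000] v=[0.0000 0.0000 0.0000 0.0000]
Step 1: x=[7.0000 10.0000 12.0000 22.0000] v=[8.0000 0.0000 -10.0000 6.0000]
Step 2: x=[7.0000 9.0000 15.0000 20.0000] v=[0.0000 -2.0000 6.0000 -4.0000]
Step 3: x=[2.0000 12.0000 17.0000 18.0000] v=[-10.0000 6.0000 4.0000 -4.0000]
Step 4: x=[5.0000 10.0000 15.0000 20.0000] v=[6.0000 -4.0000 -4.0000 4.0000]
Step 5: x=[8.0000 8.0000 13.0000 22.0000] v=[6.0000 -4.0000 -4.0000 4.0000]
Max displacement = 3.0000

Answer: 3.0000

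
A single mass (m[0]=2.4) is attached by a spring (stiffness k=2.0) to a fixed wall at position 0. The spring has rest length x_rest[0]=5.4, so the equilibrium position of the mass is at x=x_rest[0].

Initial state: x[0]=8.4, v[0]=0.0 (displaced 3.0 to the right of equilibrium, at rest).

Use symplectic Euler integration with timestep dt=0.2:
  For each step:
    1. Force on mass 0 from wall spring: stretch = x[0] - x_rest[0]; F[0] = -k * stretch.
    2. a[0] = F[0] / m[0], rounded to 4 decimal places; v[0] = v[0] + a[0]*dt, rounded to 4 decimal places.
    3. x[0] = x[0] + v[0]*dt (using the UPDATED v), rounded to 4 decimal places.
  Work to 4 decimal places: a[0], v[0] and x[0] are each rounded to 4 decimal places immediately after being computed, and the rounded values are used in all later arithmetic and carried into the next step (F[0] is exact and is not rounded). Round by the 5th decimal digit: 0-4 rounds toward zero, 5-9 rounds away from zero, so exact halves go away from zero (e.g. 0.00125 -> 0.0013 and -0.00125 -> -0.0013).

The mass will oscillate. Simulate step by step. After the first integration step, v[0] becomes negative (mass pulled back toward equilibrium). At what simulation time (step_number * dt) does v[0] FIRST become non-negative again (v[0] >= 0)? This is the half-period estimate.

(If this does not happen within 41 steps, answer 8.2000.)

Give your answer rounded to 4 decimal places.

Step 0: x=[8.4000] v=[0.0000]
Step 1: x=[8.3000] v=[-0.5000]
Step 2: x=[8.1033] v=[-0.9833]
Step 3: x=[7.8165] v=[-1.4339]
Step 4: x=[7.4492] v=[-1.8367]
Step 5: x=[7.0136] v=[-2.1782]
Step 6: x=[6.5242] v=[-2.4471]
Step 7: x=[5.9973] v=[-2.6345]
Step 8: x=[5.4505] v=[-2.7341]
Step 9: x=[4.9020] v=[-2.7425]
Step 10: x=[4.3701] v=[-2.6595]
Step 11: x=[3.8725] v=[-2.4878]
Step 12: x=[3.4259] v=[-2.2332]
Step 13: x=[3.0451] v=[-1.9042]
Step 14: x=[2.7428] v=[-1.5117]
Step 15: x=[2.5290] v=[-1.0688]
Step 16: x=[2.4109] v=[-0.5903]
Step 17: x=[2.3925] v=[-0.0921]
Step 18: x=[2.4743] v=[0.4092]
First v>=0 after going negative at step 18, time=3.6000

Answer: 3.6000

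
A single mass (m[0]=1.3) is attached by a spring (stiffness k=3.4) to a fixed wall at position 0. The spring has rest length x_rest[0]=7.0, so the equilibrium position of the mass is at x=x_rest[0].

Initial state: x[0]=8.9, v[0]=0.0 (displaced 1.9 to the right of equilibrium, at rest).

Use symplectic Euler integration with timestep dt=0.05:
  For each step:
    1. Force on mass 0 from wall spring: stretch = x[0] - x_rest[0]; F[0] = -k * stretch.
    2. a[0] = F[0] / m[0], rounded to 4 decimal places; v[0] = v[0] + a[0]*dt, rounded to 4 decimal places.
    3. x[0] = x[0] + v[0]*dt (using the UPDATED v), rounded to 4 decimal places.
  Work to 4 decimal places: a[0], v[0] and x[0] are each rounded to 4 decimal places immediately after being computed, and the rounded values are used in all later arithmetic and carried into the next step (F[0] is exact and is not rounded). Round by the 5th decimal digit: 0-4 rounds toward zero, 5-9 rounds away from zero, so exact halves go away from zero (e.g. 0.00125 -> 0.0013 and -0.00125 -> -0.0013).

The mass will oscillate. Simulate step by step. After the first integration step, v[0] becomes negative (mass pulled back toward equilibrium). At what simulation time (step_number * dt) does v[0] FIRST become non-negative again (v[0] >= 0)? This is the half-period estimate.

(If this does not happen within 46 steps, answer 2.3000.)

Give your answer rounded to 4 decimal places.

Answer: 1.9500

Derivation:
Step 0: x=[8.9000] v=[0.0000]
Step 1: x=[8.8876] v=[-0.2485]
Step 2: x=[8.8628] v=[-0.4953]
Step 3: x=[8.8259] v=[-0.7389]
Step 4: x=[8.7770] v=[-0.9777]
Step 5: x=[8.7165] v=[-1.2101]
Step 6: x=[8.6448] v=[-1.4346]
Step 7: x=[8.5623] v=[-1.6497]
Step 8: x=[8.4696] v=[-1.8540]
Step 9: x=[8.3673] v=[-2.0462]
Step 10: x=[8.2561] v=[-2.2250]
Step 11: x=[8.1366] v=[-2.3893]
Step 12: x=[8.0097] v=[-2.5379]
Step 13: x=[7.8762] v=[-2.6699]
Step 14: x=[7.7370] v=[-2.7845]
Step 15: x=[7.5930] v=[-2.8809]
Step 16: x=[7.4451] v=[-2.9584]
Step 17: x=[7.2943] v=[-3.0166]
Step 18: x=[7.1415] v=[-3.0551]
Step 19: x=[6.9878] v=[-3.0736]
Step 20: x=[6.8342] v=[-3.0720]
Step 21: x=[6.6817] v=[-3.0503]
Step 22: x=[6.5313] v=[-3.0087]
Step 23: x=[6.3839] v=[-2.9474]
Step 24: x=[6.2406] v=[-2.8668]
Step 25: x=[6.1022] v=[-2.7675]
Step 26: x=[5.9697] v=[-2.6501]
Step 27: x=[5.8439] v=[-2.5154]
Step 28: x=[5.7257] v=[-2.3642]
Step 29: x=[5.6158] v=[-2.1976]
Step 30: x=[5.5150] v=[-2.0166]
Step 31: x=[5.4239] v=[-1.8224]
Step 32: x=[5.3431] v=[-1.6163]
Step 33: x=[5.2731] v=[-1.3996]
Step 34: x=[5.2144] v=[-1.1738]
Step 35: x=[5.1674] v=[-0.9403]
Step 36: x=[5.1324] v=[-0.7007]
Step 37: x=[5.1096] v=[-0.4565]
Step 38: x=[5.0991] v=[-0.2093]
Step 39: x=[5.1011] v=[0.0393]
First v>=0 after going negative at step 39, time=1.9500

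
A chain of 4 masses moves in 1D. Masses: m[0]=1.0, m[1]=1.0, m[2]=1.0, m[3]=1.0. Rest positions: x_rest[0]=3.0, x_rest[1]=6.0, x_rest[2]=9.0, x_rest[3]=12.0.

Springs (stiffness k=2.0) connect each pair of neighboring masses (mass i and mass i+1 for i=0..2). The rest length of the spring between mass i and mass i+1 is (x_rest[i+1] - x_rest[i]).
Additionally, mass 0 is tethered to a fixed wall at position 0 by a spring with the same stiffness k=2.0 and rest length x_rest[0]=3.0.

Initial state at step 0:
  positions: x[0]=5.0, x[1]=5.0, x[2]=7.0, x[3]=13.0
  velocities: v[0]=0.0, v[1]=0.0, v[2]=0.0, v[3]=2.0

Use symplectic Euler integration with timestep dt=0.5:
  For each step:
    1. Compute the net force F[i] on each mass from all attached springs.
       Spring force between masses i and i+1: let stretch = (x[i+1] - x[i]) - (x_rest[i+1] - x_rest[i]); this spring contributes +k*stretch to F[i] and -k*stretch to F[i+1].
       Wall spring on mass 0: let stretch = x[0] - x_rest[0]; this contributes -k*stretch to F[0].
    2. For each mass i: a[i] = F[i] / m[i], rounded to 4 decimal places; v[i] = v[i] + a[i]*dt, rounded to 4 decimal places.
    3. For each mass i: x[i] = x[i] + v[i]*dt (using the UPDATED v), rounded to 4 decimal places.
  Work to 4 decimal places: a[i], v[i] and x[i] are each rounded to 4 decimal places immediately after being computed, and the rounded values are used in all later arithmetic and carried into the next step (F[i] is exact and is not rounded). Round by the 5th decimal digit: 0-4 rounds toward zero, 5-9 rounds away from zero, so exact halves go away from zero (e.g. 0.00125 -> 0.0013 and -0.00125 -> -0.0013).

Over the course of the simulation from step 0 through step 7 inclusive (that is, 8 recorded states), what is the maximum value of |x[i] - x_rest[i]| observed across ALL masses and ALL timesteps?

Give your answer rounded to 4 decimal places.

Step 0: x=[5.0000 5.0000 7.0000 13.0000] v=[0.0000 0.0000 0.0000 2.0000]
Step 1: x=[2.5000 6.0000 9.0000 12.5000] v=[-5.0000 2.0000 4.0000 -1.0000]
Step 2: x=[0.5000 6.7500 11.2500 11.7500] v=[-4.0000 1.5000 4.5000 -1.5000]
Step 3: x=[1.3750 6.6250 11.5000 12.2500] v=[1.7500 -0.2500 0.5000 1.0000]
Step 4: x=[4.1875 6.3125 9.6875 13.8750] v=[5.6250 -0.6250 -3.6250 3.2500]
Step 5: x=[5.9688 6.6250 8.2813 14.9063] v=[3.5625 0.6250 -2.8125 2.0625]
Step 6: x=[5.0938 7.4376 9.3594 14.1251] v=[-1.7501 1.6251 2.1562 -1.5625]
Step 7: x=[2.8438 8.0392 11.8595 12.4610] v=[-4.5001 1.2031 5.0001 -3.3282]
Max displacement = 2.9688

Answer: 2.9688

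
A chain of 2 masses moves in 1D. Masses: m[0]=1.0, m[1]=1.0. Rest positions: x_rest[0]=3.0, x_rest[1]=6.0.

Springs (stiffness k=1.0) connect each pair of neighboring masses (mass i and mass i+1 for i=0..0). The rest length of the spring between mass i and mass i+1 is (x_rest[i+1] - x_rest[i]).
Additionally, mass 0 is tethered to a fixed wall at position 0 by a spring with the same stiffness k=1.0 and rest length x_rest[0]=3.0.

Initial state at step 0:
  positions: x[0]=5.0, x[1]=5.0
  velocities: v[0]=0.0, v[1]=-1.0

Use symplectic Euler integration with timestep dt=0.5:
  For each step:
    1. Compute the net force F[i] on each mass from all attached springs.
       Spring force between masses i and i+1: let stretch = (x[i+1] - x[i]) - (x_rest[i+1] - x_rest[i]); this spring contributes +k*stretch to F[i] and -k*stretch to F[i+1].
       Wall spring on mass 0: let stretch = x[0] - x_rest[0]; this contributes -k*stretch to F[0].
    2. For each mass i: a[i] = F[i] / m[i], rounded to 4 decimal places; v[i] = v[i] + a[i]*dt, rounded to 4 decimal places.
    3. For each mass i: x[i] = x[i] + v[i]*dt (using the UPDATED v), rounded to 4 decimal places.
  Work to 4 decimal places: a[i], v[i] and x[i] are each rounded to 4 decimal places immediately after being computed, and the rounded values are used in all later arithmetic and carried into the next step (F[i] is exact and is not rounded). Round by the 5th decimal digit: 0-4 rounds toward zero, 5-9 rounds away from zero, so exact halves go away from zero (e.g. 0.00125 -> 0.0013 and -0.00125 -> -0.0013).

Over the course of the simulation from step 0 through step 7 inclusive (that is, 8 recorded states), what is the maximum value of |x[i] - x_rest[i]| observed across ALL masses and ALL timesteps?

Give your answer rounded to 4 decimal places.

Answer: 2.4336

Derivation:
Step 0: x=[5.0000 5.0000] v=[0.0000 -1.0000]
Step 1: x=[3.7500 5.2500] v=[-2.5000 0.5000]
Step 2: x=[1.9375 5.8750] v=[-3.6250 1.2500]
Step 3: x=[0.6250 6.2657] v=[-2.6250 0.7813]
Step 4: x=[0.5664 5.9962] v=[-0.1172 -0.5391]
Step 5: x=[1.7237 5.1192] v=[2.3145 -1.7540]
Step 6: x=[3.2989 4.1433] v=[3.1504 -1.9518]
Step 7: x=[4.2605 3.7063] v=[1.9232 -0.8740]
Max displacement = 2.4336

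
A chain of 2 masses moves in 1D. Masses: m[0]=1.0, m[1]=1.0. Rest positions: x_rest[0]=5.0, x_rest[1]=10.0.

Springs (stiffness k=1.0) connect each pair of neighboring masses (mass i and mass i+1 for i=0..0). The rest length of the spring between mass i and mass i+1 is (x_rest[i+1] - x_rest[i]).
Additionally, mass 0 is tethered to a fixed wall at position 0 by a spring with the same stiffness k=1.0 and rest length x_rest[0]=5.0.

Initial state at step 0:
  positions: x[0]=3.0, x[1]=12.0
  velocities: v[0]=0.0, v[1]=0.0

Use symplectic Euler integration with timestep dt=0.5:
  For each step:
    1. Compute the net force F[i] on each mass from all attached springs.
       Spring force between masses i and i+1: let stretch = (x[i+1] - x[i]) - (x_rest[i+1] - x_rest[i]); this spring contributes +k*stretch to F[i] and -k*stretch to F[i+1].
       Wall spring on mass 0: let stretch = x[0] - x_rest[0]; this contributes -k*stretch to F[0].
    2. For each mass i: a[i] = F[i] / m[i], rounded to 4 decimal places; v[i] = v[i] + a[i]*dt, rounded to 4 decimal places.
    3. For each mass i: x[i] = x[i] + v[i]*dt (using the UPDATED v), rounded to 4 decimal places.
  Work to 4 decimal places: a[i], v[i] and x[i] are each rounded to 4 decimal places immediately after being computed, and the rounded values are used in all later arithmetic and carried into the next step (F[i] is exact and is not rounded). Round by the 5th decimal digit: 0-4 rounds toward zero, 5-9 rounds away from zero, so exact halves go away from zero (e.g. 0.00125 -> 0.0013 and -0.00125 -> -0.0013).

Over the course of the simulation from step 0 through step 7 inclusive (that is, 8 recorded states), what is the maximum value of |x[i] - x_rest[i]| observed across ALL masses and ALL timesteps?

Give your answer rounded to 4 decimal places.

Answer: 2.7959

Derivation:
Step 0: x=[3.0000 12.0000] v=[0.0000 0.0000]
Step 1: x=[4.5000 11.0000] v=[3.0000 -2.0000]
Step 2: x=[6.5000 9.6250] v=[4.0000 -2.7500]
Step 3: x=[7.6563 8.7188] v=[2.3125 -1.8125]
Step 4: x=[7.1641 8.7970] v=[-0.9844 0.1563]
Step 5: x=[5.2891 9.7170] v=[-3.7500 1.8399]
Step 6: x=[3.1988 10.7800] v=[-4.1806 2.1260]
Step 7: x=[2.2041 11.1977] v=[-1.9894 0.8354]
Max displacement = 2.7959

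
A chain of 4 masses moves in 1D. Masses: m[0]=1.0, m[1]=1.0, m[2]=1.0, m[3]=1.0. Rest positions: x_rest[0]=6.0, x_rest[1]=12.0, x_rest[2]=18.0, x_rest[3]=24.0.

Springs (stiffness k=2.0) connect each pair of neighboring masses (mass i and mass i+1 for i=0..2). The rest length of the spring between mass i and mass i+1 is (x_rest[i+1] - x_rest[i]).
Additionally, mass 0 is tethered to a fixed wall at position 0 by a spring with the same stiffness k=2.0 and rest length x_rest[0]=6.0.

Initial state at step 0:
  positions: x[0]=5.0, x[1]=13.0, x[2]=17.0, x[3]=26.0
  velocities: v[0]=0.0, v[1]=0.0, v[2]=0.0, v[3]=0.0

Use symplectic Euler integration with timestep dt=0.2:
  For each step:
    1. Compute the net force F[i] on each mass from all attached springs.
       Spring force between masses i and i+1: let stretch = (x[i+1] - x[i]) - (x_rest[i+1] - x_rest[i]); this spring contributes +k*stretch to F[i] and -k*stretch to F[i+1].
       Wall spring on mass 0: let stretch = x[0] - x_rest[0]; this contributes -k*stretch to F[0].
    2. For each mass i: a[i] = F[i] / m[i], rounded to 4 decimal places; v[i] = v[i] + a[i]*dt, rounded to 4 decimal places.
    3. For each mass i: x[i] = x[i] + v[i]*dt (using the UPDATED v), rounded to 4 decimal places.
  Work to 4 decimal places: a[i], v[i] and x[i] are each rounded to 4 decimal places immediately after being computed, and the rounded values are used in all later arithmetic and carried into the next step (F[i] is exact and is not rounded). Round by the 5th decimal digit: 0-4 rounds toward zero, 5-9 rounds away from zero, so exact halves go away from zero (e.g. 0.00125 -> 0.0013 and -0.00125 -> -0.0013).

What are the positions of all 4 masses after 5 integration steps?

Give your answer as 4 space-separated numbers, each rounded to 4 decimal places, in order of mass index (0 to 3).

Answer: 6.8293 11.0138 19.9520 23.8633

Derivation:
Step 0: x=[5.0000 13.0000 17.0000 26.0000] v=[0.0000 0.0000 0.0000 0.0000]
Step 1: x=[5.2400 12.6800 17.4000 25.7600] v=[1.2000 -1.6000 2.0000 -1.2000]
Step 2: x=[5.6560 12.1424 18.0912 25.3312] v=[2.0800 -2.6880 3.4560 -2.1440]
Step 3: x=[6.1384 11.5618 18.8857 24.8032] v=[2.4122 -2.9030 3.9725 -2.6400]
Step 4: x=[6.5636 11.1332 19.5677 24.2818] v=[2.1262 -2.1428 3.4099 -2.6070]
Step 5: x=[6.8293 11.0138 19.9520 23.8633] v=[1.3286 -0.5968 1.9217 -2.0926]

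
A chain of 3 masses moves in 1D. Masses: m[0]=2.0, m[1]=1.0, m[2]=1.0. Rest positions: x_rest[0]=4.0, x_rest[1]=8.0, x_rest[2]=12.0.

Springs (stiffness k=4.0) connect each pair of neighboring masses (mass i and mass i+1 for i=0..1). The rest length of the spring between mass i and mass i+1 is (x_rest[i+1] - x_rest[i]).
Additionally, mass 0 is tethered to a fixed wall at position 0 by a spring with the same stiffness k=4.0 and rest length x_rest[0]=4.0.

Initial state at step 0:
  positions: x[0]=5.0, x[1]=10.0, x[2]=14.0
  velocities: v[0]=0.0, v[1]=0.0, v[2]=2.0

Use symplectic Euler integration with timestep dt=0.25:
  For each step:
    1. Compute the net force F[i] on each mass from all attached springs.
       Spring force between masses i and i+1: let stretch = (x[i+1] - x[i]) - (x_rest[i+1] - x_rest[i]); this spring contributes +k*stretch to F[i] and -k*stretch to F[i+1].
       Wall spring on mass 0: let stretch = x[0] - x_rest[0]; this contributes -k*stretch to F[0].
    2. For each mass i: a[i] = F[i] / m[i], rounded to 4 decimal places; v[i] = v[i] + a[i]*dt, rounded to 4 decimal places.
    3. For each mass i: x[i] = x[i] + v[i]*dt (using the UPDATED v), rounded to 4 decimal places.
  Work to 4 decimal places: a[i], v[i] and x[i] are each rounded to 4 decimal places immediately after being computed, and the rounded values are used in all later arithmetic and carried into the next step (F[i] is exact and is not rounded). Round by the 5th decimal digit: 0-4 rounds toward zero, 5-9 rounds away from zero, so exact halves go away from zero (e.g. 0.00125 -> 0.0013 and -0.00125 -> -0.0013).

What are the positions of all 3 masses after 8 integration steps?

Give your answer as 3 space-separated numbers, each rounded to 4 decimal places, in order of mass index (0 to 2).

Step 0: x=[5.0000 10.0000 14.0000] v=[0.0000 0.0000 2.0000]
Step 1: x=[5.0000 9.7500 14.5000] v=[0.0000 -1.0000 2.0000]
Step 2: x=[4.9688 9.5000 14.8125] v=[-0.1250 -1.0000 1.2500]
Step 3: x=[4.8829 9.4453 14.7969] v=[-0.3438 -0.2187 -0.0625]
Step 4: x=[4.7569 9.5879 14.4434] v=[-0.5041 0.5705 -1.4141]
Step 5: x=[4.6401 9.7367 13.8760] v=[-0.4671 0.5950 -2.2696]
Step 6: x=[4.5804 9.6461 13.2738] v=[-0.2389 -0.3623 -2.4089]
Step 7: x=[4.5814 9.1960 12.7647] v=[0.0038 -1.8003 -2.0366]
Step 8: x=[4.5865 8.4845 12.3634] v=[0.0204 -2.8462 -1.6053]

Answer: 4.5865 8.4845 12.3634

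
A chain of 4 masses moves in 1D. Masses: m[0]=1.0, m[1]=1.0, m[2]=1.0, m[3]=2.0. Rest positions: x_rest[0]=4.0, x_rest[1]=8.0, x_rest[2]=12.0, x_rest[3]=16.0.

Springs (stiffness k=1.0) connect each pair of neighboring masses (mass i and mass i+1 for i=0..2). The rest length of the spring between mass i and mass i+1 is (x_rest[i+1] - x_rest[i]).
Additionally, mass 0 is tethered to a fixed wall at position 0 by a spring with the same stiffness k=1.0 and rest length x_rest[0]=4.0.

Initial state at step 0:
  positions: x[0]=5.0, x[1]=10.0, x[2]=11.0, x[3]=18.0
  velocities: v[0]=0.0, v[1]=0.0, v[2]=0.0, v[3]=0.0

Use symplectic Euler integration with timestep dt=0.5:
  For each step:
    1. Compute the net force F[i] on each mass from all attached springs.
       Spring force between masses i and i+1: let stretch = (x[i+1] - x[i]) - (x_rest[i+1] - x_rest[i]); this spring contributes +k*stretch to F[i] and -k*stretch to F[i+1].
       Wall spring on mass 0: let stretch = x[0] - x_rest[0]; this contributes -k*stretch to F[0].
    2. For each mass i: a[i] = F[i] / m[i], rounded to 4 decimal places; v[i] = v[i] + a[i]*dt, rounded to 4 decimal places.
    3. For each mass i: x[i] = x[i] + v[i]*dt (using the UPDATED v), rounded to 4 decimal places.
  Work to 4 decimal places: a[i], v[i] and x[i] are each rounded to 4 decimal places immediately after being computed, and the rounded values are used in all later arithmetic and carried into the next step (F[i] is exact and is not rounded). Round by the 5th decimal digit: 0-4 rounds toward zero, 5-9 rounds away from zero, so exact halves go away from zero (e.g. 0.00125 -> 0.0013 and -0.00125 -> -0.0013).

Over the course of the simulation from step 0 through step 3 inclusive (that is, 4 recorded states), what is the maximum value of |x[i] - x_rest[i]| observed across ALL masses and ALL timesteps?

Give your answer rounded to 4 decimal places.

Step 0: x=[5.0000 10.0000 11.0000 18.0000] v=[0.0000 0.0000 0.0000 0.0000]
Step 1: x=[5.0000 9.0000 12.5000 17.6250] v=[0.0000 -2.0000 3.0000 -0.7500]
Step 2: x=[4.7500 7.8750 14.4063 17.1094] v=[-0.5000 -2.2500 3.8125 -1.0313]
Step 3: x=[4.0938 7.6016 15.3555 16.7559] v=[-1.3125 -0.5469 1.8984 -0.7071]
Max displacement = 3.3555

Answer: 3.3555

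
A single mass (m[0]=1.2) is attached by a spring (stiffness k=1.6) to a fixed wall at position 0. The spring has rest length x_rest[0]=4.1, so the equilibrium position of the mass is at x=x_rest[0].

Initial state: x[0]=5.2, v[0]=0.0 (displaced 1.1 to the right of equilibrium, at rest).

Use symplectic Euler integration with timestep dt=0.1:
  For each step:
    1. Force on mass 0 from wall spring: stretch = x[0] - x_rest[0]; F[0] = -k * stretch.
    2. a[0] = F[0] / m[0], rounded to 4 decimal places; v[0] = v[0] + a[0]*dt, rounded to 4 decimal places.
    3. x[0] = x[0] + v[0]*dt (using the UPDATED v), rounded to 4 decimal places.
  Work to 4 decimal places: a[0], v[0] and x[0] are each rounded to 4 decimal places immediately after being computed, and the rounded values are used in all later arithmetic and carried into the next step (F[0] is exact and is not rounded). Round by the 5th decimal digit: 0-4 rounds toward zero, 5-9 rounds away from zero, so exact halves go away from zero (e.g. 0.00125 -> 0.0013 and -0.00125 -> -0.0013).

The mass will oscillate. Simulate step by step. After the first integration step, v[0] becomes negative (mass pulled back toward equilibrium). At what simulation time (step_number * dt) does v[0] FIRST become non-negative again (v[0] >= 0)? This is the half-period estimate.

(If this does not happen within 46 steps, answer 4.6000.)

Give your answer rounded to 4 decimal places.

Answer: 2.8000

Derivation:
Step 0: x=[5.2000] v=[0.0000]
Step 1: x=[5.1853] v=[-0.1467]
Step 2: x=[5.1562] v=[-0.2914]
Step 3: x=[5.1130] v=[-0.4322]
Step 4: x=[5.0563] v=[-0.5673]
Step 5: x=[4.9868] v=[-0.6948]
Step 6: x=[4.9055] v=[-0.8130]
Step 7: x=[4.8135] v=[-0.9204]
Step 8: x=[4.7120] v=[-1.0155]
Step 9: x=[4.6023] v=[-1.0971]
Step 10: x=[4.4859] v=[-1.1641]
Step 11: x=[4.3643] v=[-1.2156]
Step 12: x=[4.2392] v=[-1.2508]
Step 13: x=[4.1123] v=[-1.2694]
Step 14: x=[3.9852] v=[-1.2710]
Step 15: x=[3.8596] v=[-1.2557]
Step 16: x=[3.7372] v=[-1.2237]
Step 17: x=[3.6197] v=[-1.1753]
Step 18: x=[3.5086] v=[-1.1113]
Step 19: x=[3.4054] v=[-1.0325]
Step 20: x=[3.3114] v=[-0.9399]
Step 21: x=[3.2279] v=[-0.8348]
Step 22: x=[3.1561] v=[-0.7185]
Step 23: x=[3.0968] v=[-0.5927]
Step 24: x=[3.0509] v=[-0.4589]
Step 25: x=[3.0190] v=[-0.3190]
Step 26: x=[3.0015] v=[-0.1749]
Step 27: x=[2.9987] v=[-0.0284]
Step 28: x=[3.0105] v=[0.1184]
First v>=0 after going negative at step 28, time=2.8000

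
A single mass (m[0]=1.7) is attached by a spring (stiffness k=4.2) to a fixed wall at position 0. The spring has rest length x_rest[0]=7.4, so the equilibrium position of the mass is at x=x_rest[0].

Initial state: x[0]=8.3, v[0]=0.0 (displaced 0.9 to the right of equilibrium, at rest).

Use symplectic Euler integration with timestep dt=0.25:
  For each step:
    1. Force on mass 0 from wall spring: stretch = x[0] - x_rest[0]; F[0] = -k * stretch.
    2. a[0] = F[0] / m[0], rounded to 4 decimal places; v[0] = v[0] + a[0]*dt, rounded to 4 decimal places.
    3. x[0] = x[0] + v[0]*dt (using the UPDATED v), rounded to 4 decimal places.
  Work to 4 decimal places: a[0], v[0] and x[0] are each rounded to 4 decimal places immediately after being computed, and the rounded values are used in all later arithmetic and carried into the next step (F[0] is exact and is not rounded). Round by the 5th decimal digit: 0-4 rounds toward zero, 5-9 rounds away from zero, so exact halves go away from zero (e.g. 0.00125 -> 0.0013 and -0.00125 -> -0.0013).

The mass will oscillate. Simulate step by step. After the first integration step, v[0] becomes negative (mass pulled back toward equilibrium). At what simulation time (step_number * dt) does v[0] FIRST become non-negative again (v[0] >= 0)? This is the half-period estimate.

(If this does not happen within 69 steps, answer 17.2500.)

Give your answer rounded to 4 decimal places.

Step 0: x=[8.3000] v=[0.0000]
Step 1: x=[8.1610] v=[-0.5559]
Step 2: x=[7.9045] v=[-1.0259]
Step 3: x=[7.5701] v=[-1.3375]
Step 4: x=[7.2095] v=[-1.4426]
Step 5: x=[6.8783] v=[-1.3250]
Step 6: x=[6.6276] v=[-1.0028]
Step 7: x=[6.4962] v=[-0.5257]
Step 8: x=[6.5043] v=[0.0325]
First v>=0 after going negative at step 8, time=2.0000

Answer: 2.0000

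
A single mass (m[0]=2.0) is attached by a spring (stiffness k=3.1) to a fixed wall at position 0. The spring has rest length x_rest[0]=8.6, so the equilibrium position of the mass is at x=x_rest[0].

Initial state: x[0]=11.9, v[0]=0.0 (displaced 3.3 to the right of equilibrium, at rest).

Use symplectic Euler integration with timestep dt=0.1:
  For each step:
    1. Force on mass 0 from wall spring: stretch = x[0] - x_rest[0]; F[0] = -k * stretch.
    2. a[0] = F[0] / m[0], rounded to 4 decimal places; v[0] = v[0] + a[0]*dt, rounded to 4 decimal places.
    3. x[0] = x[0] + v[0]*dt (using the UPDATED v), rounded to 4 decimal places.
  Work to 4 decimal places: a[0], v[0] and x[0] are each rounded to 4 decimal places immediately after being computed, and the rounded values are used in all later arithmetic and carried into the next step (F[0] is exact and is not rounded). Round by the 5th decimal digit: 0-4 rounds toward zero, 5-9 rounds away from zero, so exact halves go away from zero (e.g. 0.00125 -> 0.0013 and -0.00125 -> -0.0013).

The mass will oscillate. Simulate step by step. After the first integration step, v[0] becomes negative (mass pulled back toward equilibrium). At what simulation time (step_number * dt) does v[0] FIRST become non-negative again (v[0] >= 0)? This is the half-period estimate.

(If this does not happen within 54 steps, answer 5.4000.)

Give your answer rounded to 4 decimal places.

Answer: 2.6000

Derivation:
Step 0: x=[11.9000] v=[0.0000]
Step 1: x=[11.8489] v=[-0.5115]
Step 2: x=[11.7474] v=[-1.0151]
Step 3: x=[11.5971] v=[-1.5030]
Step 4: x=[11.4003] v=[-1.9676]
Step 5: x=[11.1601] v=[-2.4017]
Step 6: x=[10.8803] v=[-2.7985]
Step 7: x=[10.5651] v=[-3.1520]
Step 8: x=[10.2194] v=[-3.4566]
Step 9: x=[9.8486] v=[-3.7076]
Step 10: x=[9.4585] v=[-3.9011]
Step 11: x=[9.0551] v=[-4.0342]
Step 12: x=[8.6446] v=[-4.1047]
Step 13: x=[8.2334] v=[-4.1116]
Step 14: x=[7.8279] v=[-4.0548]
Step 15: x=[7.4344] v=[-3.9351]
Step 16: x=[7.0590] v=[-3.7544]
Step 17: x=[6.7075] v=[-3.5155]
Step 18: x=[6.3853] v=[-3.2222]
Step 19: x=[6.0974] v=[-2.8789]
Step 20: x=[5.8483] v=[-2.4910]
Step 21: x=[5.6419] v=[-2.0645]
Step 22: x=[5.4813] v=[-1.6060]
Step 23: x=[5.3690] v=[-1.1226]
Step 24: x=[5.3068] v=[-0.6218]
Step 25: x=[5.2957] v=[-0.1114]
Step 26: x=[5.3358] v=[0.4008]
First v>=0 after going negative at step 26, time=2.6000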